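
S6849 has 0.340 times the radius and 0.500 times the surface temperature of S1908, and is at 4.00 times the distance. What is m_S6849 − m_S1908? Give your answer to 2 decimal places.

8.36

L_S6849/L_S1908 = (0.340)²(0.500)⁴ = 0.007225.
F_S6849/F_S1908 = (L_S6849/L_S1908)/(d_S6849/d_S1908)² = 0.007225/16.00 = 4.516×10^-4.
m_S6849 − m_S1908 = −2.5 log₁₀(4.516×10^-4) = 8.36.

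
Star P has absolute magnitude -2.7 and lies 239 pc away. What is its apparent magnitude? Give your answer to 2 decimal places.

m = M + 5 log₁₀(d/10 pc) = -2.7 + 5 log₁₀(239/10)
  = -2.7 + 5 × 1.378 = -2.7 + 6.89 = 4.19.

4.19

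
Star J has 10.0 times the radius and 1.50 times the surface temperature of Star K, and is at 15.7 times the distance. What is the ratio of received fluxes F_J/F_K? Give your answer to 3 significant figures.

L_J/L_K = (R_J/R_K)²(T_J/T_K)⁴ = (10.0)² × (1.50)⁴ = 506.2.
F_J/F_K = (L_J/L_K)/(d_J/d_K)² = 506.2 / (15.7)² = 2.054.

2.05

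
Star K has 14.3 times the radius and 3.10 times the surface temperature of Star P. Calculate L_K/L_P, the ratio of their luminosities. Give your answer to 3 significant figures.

From the Stefan–Boltzmann law, L ∝ R²T⁴, so
L_K/L_P = (R_K/R_P)² (T_K/T_P)⁴ = (14.3)² × (3.10)⁴ = 204.5 × 92.35 = 1.889×10^4.

1.89×10^4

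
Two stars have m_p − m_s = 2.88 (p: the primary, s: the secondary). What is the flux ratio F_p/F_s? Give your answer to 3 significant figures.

0.0705

F_p/F_s = 10^(−(m_p − m_s)/2.5) = 10^(-2.88/2.5) = 10^-1.152 = 0.07047.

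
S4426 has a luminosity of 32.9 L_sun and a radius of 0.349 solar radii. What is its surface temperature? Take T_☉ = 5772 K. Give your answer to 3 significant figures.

2.34×10^4 K

T/T_☉ = (L/L_☉)^(1/4) / (R/R_☉)^(1/2)
T = 5772 × (32.9)^(1/4) / √(0.349) = 5772 × 2.395 / 0.5908 = 2.340×10^4 K.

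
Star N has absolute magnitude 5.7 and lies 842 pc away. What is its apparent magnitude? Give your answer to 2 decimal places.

15.33

m = M + 5 log₁₀(d/10 pc) = 5.7 + 5 log₁₀(842/10)
  = 5.7 + 5 × 1.925 = 5.7 + 9.63 = 15.33.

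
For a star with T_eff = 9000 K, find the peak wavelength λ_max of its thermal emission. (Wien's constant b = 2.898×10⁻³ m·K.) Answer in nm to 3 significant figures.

λ_max = b/T = 2.898×10⁻³ / 9000 = 3.22×10^-7 m = 322.0 nm.

322 nm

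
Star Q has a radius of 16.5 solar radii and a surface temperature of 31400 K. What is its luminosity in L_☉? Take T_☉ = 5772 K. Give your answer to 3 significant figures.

L/L_☉ = (R/R_☉)² (T/T_☉)⁴ = (16.5)² × (31400/5772)⁴
       = 272.2 × (5.440)⁴ = 272.2 × 875.8 = 2.384×10^5.

2.38×10^5 L_☉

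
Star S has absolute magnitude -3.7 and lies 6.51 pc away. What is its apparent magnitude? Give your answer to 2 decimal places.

-4.63

m = M + 5 log₁₀(d/10 pc) = -3.7 + 5 log₁₀(6.51/10)
  = -3.7 + 5 × -0.186 = -3.7 + -0.93 = -4.63.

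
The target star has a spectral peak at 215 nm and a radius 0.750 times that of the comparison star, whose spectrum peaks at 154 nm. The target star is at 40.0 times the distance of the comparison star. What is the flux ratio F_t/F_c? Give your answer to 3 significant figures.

Wien's law: T_t/T_c = λ_c/λ_t = 154/215 = 0.7163.
L_t/L_c = (R_t/R_c)²(T_t/T_c)⁴ = (0.750)²(0.7163)⁴ = 0.1481.
F_t/F_c = (L_t/L_c)/(d_t/d_c)² = 0.1481/(40.0)² = 9.254×10^-5.

9.25×10^-5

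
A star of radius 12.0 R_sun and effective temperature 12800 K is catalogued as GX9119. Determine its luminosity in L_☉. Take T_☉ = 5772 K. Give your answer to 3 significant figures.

L/L_☉ = (R/R_☉)² (T/T_☉)⁴ = (12.0)² × (12800/5772)⁴
       = 144.0 × (2.218)⁴ = 144.0 × 24.18 = 3483.

3.48×10^3 L_☉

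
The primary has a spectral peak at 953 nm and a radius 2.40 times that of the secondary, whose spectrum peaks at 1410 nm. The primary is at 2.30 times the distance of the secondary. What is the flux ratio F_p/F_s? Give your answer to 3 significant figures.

5.22

Wien's law: T_p/T_s = λ_s/λ_p = 1410/953 = 1.480.
L_p/L_s = (R_p/R_s)²(T_p/T_s)⁴ = (2.40)²(1.480)⁴ = 27.60.
F_p/F_s = (L_p/L_s)/(d_p/d_s)² = 27.60/(2.30)² = 5.218.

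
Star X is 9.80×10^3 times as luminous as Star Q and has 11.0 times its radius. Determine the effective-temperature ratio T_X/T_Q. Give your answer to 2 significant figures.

L ∝ R²T⁴ gives T ∝ (L/R²)^(1/4), so
T_X/T_Q = (9.80×10^3 / 11.0²)^(1/4) = (80.99)^(1/4) = 3.000.

3.0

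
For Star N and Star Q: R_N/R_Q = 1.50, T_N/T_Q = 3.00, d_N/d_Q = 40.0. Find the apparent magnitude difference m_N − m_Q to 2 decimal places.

2.36

L_N/L_Q = (1.50)²(3.00)⁴ = 182.2.
F_N/F_Q = (L_N/L_Q)/(d_N/d_Q)² = 182.2/1600 = 0.1139.
m_N − m_Q = −2.5 log₁₀(0.1139) = 2.36.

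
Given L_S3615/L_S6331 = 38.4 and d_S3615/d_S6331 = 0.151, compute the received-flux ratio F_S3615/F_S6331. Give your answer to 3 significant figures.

F = L/(4πd²), so F_S3615/F_S6331 = (L_S3615/L_S6331) / (d_S3615/d_S6331)²
= 38.4 / (0.151)² = 38.4 / 0.02280 = 1684.

1.68×10^3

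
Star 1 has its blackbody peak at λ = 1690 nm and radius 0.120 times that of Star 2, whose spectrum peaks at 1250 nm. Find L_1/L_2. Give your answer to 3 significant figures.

0.00431

Wien's law gives T ∝ 1/λ_max, so T_1/T_2 = λ_2/λ_1 = 1250/1690 = 0.7396.
Then L ∝ R²T⁴ gives L_1/L_2 = (0.120)² × (0.7396)⁴ = 0.01440 × 0.2993 = 0.004310.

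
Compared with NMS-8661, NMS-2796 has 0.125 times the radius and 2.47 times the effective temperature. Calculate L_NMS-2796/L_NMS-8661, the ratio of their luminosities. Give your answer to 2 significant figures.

0.58

From the Stefan–Boltzmann law, L ∝ R²T⁴, so
L_NMS-2796/L_NMS-8661 = (R_NMS-2796/R_NMS-8661)² (T_NMS-2796/T_NMS-8661)⁴ = (0.125)² × (2.47)⁴ = 0.01562 × 37.22 = 0.5816.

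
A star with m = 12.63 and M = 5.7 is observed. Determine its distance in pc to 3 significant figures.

243 pc

m − M = 5 log₁₀(d/10 pc)
12.63 − (5.7) = 6.93 = 5 log₁₀(d/10)
d = 10 × 10^(6.93/5) = 10 × 10^1.386 = 243.2 pc.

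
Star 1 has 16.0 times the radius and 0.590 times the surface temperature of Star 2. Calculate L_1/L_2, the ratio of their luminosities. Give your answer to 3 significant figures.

From the Stefan–Boltzmann law, L ∝ R²T⁴, so
L_1/L_2 = (R_1/R_2)² (T_1/T_2)⁴ = (16.0)² × (0.590)⁴ = 256.0 × 0.1212 = 31.02.

31.0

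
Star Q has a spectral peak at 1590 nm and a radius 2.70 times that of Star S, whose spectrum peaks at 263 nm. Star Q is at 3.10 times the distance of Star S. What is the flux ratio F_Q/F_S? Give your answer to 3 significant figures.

5.68×10^-4

Wien's law: T_Q/T_S = λ_S/λ_Q = 263/1590 = 0.1654.
L_Q/L_S = (R_Q/R_S)²(T_Q/T_S)⁴ = (2.70)²(0.1654)⁴ = 0.005457.
F_Q/F_S = (L_Q/L_S)/(d_Q/d_S)² = 0.005457/(3.10)² = 5.679×10^-4.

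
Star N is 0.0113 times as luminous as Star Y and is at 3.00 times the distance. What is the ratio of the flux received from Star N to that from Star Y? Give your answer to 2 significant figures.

F = L/(4πd²), so F_N/F_Y = (L_N/L_Y) / (d_N/d_Y)²
= 0.0113 / (3.00)² = 0.0113 / 9.000 = 0.001256.

0.0013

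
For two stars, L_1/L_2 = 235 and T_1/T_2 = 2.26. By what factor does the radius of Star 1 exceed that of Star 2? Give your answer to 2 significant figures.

L ∝ R²T⁴ gives R ∝ √L / T², so
R_1/R_2 = √(235) / (2.26)² = 15.33 / 5.108 = 3.001.

3.0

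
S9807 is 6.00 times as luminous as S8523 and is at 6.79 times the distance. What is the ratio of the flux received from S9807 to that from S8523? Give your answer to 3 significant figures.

F = L/(4πd²), so F_S9807/F_S8523 = (L_S9807/L_S8523) / (d_S9807/d_S8523)²
= 6.00 / (6.79)² = 6.00 / 46.10 = 0.1301.

0.130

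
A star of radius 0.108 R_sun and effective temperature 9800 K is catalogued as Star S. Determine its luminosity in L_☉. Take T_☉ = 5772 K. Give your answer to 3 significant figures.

L/L_☉ = (R/R_☉)² (T/T_☉)⁴ = (0.108)² × (9800/5772)⁴
       = 0.01166 × (1.698)⁴ = 0.01166 × 8.310 = 0.09693.

0.0969 L_☉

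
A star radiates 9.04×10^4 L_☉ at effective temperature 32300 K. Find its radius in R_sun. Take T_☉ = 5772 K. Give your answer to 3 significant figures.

R/R_☉ = √(L/L_☉) / (T/T_☉)² = √(9.04×10^4) / (5.596)²
       = 300.7 / 31.31 = 9.601.

9.60 R_sun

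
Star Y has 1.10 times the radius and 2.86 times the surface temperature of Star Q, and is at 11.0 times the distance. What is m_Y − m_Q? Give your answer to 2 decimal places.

0.44

L_Y/L_Q = (1.10)²(2.86)⁴ = 80.96.
F_Y/F_Q = (L_Y/L_Q)/(d_Y/d_Q)² = 80.96/121.0 = 0.6691.
m_Y − m_Q = −2.5 log₁₀(0.6691) = 0.44.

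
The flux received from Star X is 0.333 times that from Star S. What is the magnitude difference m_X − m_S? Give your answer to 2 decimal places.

1.19

m_X − m_S = −2.5 log₁₀(F_X/F_S) = −2.5 log₁₀(0.333) = −2.5 × (-0.478) = 1.194.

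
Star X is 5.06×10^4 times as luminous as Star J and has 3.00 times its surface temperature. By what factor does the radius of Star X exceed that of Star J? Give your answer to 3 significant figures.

L ∝ R²T⁴ gives R ∝ √L / T², so
R_X/R_J = √(5.06×10^4) / (3.00)² = 224.9 / 9.000 = 24.99.

25.0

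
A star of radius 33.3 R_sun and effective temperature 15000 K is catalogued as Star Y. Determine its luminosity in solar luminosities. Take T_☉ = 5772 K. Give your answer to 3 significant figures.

L/L_☉ = (R/R_☉)² (T/T_☉)⁴ = (33.3)² × (15000/5772)⁴
       = 1109 × (2.599)⁴ = 1109 × 45.61 = 5.058×10^4.

5.06×10^4 solar luminosities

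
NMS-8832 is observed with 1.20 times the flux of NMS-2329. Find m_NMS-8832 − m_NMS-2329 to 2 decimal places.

m_NMS-8832 − m_NMS-2329 = −2.5 log₁₀(F_NMS-8832/F_NMS-2329) = −2.5 log₁₀(1.20) = −2.5 × (0.079) = -0.198.

-0.20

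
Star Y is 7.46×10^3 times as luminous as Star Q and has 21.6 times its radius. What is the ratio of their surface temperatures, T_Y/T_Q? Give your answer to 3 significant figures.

L ∝ R²T⁴ gives T ∝ (L/R²)^(1/4), so
T_Y/T_Q = (7.46×10^3 / 21.6²)^(1/4) = (15.99)^(1/4) = 2.000.

2.00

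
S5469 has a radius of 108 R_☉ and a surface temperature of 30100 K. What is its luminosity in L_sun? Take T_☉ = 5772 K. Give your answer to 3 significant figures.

L/L_☉ = (R/R_☉)² (T/T_☉)⁴ = (108)² × (30100/5772)⁴
       = 1.166×10^4 × (5.215)⁴ = 1.166×10^4 × 739.5 = 8.626×10^6.

8.63×10^6 L_sun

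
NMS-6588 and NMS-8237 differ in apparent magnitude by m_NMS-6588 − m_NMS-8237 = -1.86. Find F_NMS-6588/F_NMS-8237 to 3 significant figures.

F_NMS-6588/F_NMS-8237 = 10^(−(m_NMS-6588 − m_NMS-8237)/2.5) = 10^(1.86/2.5) = 10^0.744 = 5.546.

5.55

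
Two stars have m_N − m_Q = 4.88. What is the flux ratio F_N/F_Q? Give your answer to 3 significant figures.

0.0112

F_N/F_Q = 10^(−(m_N − m_Q)/2.5) = 10^(-4.88/2.5) = 10^-1.952 = 0.01117.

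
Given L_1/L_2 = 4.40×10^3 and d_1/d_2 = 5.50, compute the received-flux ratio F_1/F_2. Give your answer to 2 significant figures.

1.5×10^2

F = L/(4πd²), so F_1/F_2 = (L_1/L_2) / (d_1/d_2)²
= 4.40×10^3 / (5.50)² = 4.40×10^3 / 30.25 = 145.5.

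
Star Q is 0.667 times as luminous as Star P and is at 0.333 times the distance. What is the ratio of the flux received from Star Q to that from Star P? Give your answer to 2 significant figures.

6.0

F = L/(4πd²), so F_Q/F_P = (L_Q/L_P) / (d_Q/d_P)²
= 0.667 / (0.333)² = 0.667 / 0.1109 = 6.015.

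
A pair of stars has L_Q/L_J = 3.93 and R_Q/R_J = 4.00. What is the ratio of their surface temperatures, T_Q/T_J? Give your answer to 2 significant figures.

L ∝ R²T⁴ gives T ∝ (L/R²)^(1/4), so
T_Q/T_J = (3.93 / 4.00²)^(1/4) = (0.2456)^(1/4) = 0.7040.

0.70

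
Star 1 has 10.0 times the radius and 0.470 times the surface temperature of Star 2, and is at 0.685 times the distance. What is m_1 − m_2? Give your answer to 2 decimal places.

-2.54

L_1/L_2 = (10.0)²(0.470)⁴ = 4.880.
F_1/F_2 = (L_1/L_2)/(d_1/d_2)² = 4.880/0.4692 = 10.40.
m_1 − m_2 = −2.5 log₁₀(10.40) = -2.54.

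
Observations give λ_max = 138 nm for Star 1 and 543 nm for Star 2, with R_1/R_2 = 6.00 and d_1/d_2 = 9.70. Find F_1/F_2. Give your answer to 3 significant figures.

Wien's law: T_1/T_2 = λ_2/λ_1 = 543/138 = 3.935.
L_1/L_2 = (R_1/R_2)²(T_1/T_2)⁴ = (6.00)²(3.935)⁴ = 8629.
F_1/F_2 = (L_1/L_2)/(d_1/d_2)² = 8629/(9.70)² = 91.72.

91.7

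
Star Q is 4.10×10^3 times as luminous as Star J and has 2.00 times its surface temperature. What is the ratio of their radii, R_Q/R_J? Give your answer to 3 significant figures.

16.0

L ∝ R²T⁴ gives R ∝ √L / T², so
R_Q/R_J = √(4.10×10^3) / (2.00)² = 64.03 / 4.000 = 16.01.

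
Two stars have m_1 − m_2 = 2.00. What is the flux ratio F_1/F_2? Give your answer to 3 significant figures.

F_1/F_2 = 10^(−(m_1 − m_2)/2.5) = 10^(-2.00/2.5) = 10^-0.800 = 0.1585.

0.158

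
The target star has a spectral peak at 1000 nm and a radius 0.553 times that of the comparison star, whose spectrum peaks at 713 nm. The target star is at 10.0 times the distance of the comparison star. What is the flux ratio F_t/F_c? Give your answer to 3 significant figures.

Wien's law: T_t/T_c = λ_c/λ_t = 713/1000 = 0.7130.
L_t/L_c = (R_t/R_c)²(T_t/T_c)⁴ = (0.553)²(0.7130)⁴ = 0.07903.
F_t/F_c = (L_t/L_c)/(d_t/d_c)² = 0.07903/(10.0)² = 7.903×10^-4.

7.90×10^-4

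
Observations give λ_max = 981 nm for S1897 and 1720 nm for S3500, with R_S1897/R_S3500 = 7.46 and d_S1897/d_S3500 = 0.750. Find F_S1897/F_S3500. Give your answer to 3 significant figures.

935

Wien's law: T_S1897/T_S3500 = λ_S3500/λ_S1897 = 1720/981 = 1.753.
L_S1897/L_S3500 = (R_S1897/R_S3500)²(T_S1897/T_S3500)⁴ = (7.46)²(1.753)⁴ = 525.9.
F_S1897/F_S3500 = (L_S1897/L_S3500)/(d_S1897/d_S3500)² = 525.9/(0.750)² = 935.0.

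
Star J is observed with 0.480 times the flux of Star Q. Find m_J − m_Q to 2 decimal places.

0.80

m_J − m_Q = −2.5 log₁₀(F_J/F_Q) = −2.5 log₁₀(0.480) = −2.5 × (-0.319) = 0.797.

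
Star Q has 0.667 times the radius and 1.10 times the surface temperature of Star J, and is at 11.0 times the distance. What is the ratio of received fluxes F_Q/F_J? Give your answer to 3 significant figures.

L_Q/L_J = (R_Q/R_J)²(T_Q/T_J)⁴ = (0.667)² × (1.10)⁴ = 0.6514.
F_Q/F_J = (L_Q/L_J)/(d_Q/d_J)² = 0.6514 / (11.0)² = 0.005383.

0.00538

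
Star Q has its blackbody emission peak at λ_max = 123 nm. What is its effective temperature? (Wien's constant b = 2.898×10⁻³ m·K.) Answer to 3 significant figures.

T = b/λ_max = 2.898×10⁻³ / (123×10⁻⁹) = 2.356×10^4 K.

2.36×10^4 K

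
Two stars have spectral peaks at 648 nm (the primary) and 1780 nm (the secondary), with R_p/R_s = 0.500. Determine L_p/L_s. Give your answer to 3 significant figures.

14.2

Wien's law gives T ∝ 1/λ_max, so T_p/T_s = λ_s/λ_p = 1780/648 = 2.747.
Then L ∝ R²T⁴ gives L_p/L_s = (0.500)² × (2.747)⁴ = 0.2500 × 56.94 = 14.23.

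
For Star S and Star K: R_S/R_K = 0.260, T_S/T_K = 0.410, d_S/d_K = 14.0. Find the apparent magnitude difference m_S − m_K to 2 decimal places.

L_S/L_K = (0.260)²(0.410)⁴ = 0.001910.
F_S/F_K = (L_S/L_K)/(d_S/d_K)² = 0.001910/196.0 = 9.746×10^-6.
m_S − m_K = −2.5 log₁₀(9.746×10^-6) = 12.53.

12.53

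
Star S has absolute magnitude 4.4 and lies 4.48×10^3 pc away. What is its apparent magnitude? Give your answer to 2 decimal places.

m = M + 5 log₁₀(d/10 pc) = 4.4 + 5 log₁₀(4.48×10^3/10)
  = 4.4 + 5 × 2.651 = 4.4 + 13.26 = 17.66.

17.66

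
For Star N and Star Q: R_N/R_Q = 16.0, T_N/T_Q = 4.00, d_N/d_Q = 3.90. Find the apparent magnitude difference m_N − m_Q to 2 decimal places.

-9.09

L_N/L_Q = (16.0)²(4.00)⁴ = 6.554×10^4.
F_N/F_Q = (L_N/L_Q)/(d_N/d_Q)² = 6.554×10^4/15.21 = 4309.
m_N − m_Q = −2.5 log₁₀(4309) = -9.09.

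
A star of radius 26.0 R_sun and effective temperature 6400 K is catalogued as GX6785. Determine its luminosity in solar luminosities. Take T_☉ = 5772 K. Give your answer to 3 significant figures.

L/L_☉ = (R/R_☉)² (T/T_☉)⁴ = (26.0)² × (6400/5772)⁴
       = 676.0 × (1.109)⁴ = 676.0 × 1.512 = 1022.

1.02×10^3 solar luminosities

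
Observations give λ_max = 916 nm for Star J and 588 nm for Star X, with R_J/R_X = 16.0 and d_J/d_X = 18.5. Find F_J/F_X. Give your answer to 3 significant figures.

Wien's law: T_J/T_X = λ_X/λ_J = 588/916 = 0.6419.
L_J/L_X = (R_J/R_X)²(T_J/T_X)⁴ = (16.0)²(0.6419)⁴ = 43.47.
F_J/F_X = (L_J/L_X)/(d_J/d_X)² = 43.47/(18.5)² = 0.1270.

0.127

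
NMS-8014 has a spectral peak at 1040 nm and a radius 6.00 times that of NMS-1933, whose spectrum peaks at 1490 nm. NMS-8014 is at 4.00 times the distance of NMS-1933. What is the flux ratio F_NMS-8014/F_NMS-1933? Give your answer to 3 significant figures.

9.48

Wien's law: T_NMS-8014/T_NMS-1933 = λ_NMS-1933/λ_NMS-8014 = 1490/1040 = 1.433.
L_NMS-8014/L_NMS-1933 = (R_NMS-8014/R_NMS-1933)²(T_NMS-8014/T_NMS-1933)⁴ = (6.00)²(1.433)⁴ = 151.7.
F_NMS-8014/F_NMS-1933 = (L_NMS-8014/L_NMS-1933)/(d_NMS-8014/d_NMS-1933)² = 151.7/(4.00)² = 9.480.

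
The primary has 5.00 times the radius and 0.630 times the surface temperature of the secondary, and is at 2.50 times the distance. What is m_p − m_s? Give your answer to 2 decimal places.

0.50

L_p/L_s = (5.00)²(0.630)⁴ = 3.938.
F_p/F_s = (L_p/L_s)/(d_p/d_s)² = 3.938/6.250 = 0.6301.
m_p − m_s = −2.5 log₁₀(0.6301) = 0.50.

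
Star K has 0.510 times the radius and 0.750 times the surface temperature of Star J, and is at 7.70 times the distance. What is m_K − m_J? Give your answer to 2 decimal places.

7.14

L_K/L_J = (0.510)²(0.750)⁴ = 0.08230.
F_K/F_J = (L_K/L_J)/(d_K/d_J)² = 0.08230/59.29 = 0.001388.
m_K − m_J = −2.5 log₁₀(0.001388) = 7.14.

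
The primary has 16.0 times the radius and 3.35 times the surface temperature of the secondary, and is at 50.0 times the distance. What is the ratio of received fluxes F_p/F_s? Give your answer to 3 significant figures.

12.9

L_p/L_s = (R_p/R_s)²(T_p/T_s)⁴ = (16.0)² × (3.35)⁴ = 3.224×10^4.
F_p/F_s = (L_p/L_s)/(d_p/d_s)² = 3.224×10^4 / (50.0)² = 12.90.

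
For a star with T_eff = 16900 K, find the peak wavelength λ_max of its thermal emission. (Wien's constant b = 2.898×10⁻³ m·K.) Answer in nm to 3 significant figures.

171 nm

λ_max = b/T = 2.898×10⁻³ / 16900 = 1.71×10^-7 m = 171.5 nm.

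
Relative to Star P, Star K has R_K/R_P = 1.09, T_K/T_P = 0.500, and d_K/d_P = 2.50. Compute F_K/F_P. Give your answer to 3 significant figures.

L_K/L_P = (R_K/R_P)²(T_K/T_P)⁴ = (1.09)² × (0.500)⁴ = 0.07426.
F_K/F_P = (L_K/L_P)/(d_K/d_P)² = 0.07426 / (2.50)² = 0.01188.

0.0119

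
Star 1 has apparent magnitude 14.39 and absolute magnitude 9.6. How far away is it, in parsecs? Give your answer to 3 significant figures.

m − M = 5 log₁₀(d/10 pc)
14.39 − (9.6) = 4.79 = 5 log₁₀(d/10)
d = 10 × 10^(4.79/5) = 10 × 10^0.958 = 90.78 pc.

90.8 pc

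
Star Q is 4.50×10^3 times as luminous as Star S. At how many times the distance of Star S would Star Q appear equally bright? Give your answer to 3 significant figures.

67.1

Equal flux requires L_Q/d_Q² = L_S/d_S², so d_Q/d_S = √(L_Q/L_S)
= √(4.50×10^3) = 67.08.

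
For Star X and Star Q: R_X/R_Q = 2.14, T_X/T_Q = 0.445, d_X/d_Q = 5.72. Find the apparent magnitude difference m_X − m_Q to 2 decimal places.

L_X/L_Q = (2.14)²(0.445)⁴ = 0.1796.
F_X/F_Q = (L_X/L_Q)/(d_X/d_Q)² = 0.1796/32.72 = 0.005489.
m_X − m_Q = −2.5 log₁₀(0.005489) = 5.65.

5.65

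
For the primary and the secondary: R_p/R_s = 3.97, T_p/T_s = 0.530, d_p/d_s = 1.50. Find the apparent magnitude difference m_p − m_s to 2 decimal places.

0.64

L_p/L_s = (3.97)²(0.530)⁴ = 1.244.
F_p/F_s = (L_p/L_s)/(d_p/d_s)² = 1.244/2.250 = 0.5527.
m_p − m_s = −2.5 log₁₀(0.5527) = 0.64.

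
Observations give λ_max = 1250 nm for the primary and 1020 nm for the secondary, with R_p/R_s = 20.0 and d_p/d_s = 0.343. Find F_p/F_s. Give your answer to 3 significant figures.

1.51×10^3

Wien's law: T_p/T_s = λ_s/λ_p = 1020/1250 = 0.8160.
L_p/L_s = (R_p/R_s)²(T_p/T_s)⁴ = (20.0)²(0.8160)⁴ = 177.3.
F_p/F_s = (L_p/L_s)/(d_p/d_s)² = 177.3/(0.343)² = 1507.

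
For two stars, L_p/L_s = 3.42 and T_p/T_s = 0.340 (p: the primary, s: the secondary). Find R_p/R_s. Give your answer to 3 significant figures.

16.0

L ∝ R²T⁴ gives R ∝ √L / T², so
R_p/R_s = √(3.42) / (0.340)² = 1.849 / 0.1156 = 16.00.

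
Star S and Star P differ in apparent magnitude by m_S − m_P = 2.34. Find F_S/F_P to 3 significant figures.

F_S/F_P = 10^(−(m_S − m_P)/2.5) = 10^(-2.34/2.5) = 10^-0.936 = 0.1159.

0.116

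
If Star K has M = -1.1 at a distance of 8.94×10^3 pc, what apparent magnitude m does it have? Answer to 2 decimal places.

m = M + 5 log₁₀(d/10 pc) = -1.1 + 5 log₁₀(8.94×10^3/10)
  = -1.1 + 5 × 2.951 = -1.1 + 14.76 = 13.66.

13.66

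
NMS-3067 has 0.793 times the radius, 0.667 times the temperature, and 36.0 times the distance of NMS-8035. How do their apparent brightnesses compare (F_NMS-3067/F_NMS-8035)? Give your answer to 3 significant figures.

L_NMS-3067/L_NMS-8035 = (R_NMS-3067/R_NMS-8035)²(T_NMS-3067/T_NMS-8035)⁴ = (0.793)² × (0.667)⁴ = 0.1245.
F_NMS-3067/F_NMS-8035 = (L_NMS-3067/L_NMS-8035)/(d_NMS-3067/d_NMS-8035)² = 0.1245 / (36.0)² = 9.604×10^-5.

9.60×10^-5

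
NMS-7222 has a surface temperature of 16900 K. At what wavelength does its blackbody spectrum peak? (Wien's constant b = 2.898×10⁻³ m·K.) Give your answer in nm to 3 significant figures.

171 nm

λ_max = b/T = 2.898×10⁻³ / 16900 = 1.71×10^-7 m = 171.5 nm.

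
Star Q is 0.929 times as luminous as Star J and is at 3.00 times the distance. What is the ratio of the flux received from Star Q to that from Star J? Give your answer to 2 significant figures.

F = L/(4πd²), so F_Q/F_J = (L_Q/L_J) / (d_Q/d_J)²
= 0.929 / (3.00)² = 0.929 / 9.000 = 0.1032.

0.10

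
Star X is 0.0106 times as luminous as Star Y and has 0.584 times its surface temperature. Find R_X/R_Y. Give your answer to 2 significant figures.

0.30

L ∝ R²T⁴ gives R ∝ √L / T², so
R_X/R_Y = √(0.0106) / (0.584)² = 0.1030 / 0.3411 = 0.3019.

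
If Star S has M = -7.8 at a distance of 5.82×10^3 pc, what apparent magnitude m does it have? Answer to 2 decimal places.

6.02

m = M + 5 log₁₀(d/10 pc) = -7.8 + 5 log₁₀(5.82×10^3/10)
  = -7.8 + 5 × 2.765 = -7.8 + 13.82 = 6.02.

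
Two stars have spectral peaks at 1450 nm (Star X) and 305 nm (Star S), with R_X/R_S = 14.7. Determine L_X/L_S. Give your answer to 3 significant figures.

Wien's law gives T ∝ 1/λ_max, so T_X/T_S = λ_S/λ_X = 305/1450 = 0.2103.
Then L ∝ R²T⁴ gives L_X/L_S = (14.7)² × (0.2103)⁴ = 216.1 × 0.001958 = 0.4230.

0.423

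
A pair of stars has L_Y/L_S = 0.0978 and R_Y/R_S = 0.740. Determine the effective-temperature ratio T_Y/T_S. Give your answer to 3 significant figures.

L ∝ R²T⁴ gives T ∝ (L/R²)^(1/4), so
T_Y/T_S = (0.0978 / 0.740²)^(1/4) = (0.1786)^(1/4) = 0.6501.

0.650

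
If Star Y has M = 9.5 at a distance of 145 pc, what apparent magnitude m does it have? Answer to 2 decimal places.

m = M + 5 log₁₀(d/10 pc) = 9.5 + 5 log₁₀(145/10)
  = 9.5 + 5 × 1.161 = 9.5 + 5.81 = 15.31.

15.31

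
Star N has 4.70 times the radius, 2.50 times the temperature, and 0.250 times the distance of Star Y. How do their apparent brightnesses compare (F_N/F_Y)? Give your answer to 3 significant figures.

L_N/L_Y = (R_N/R_Y)²(T_N/T_Y)⁴ = (4.70)² × (2.50)⁴ = 862.9.
F_N/F_Y = (L_N/L_Y)/(d_N/d_Y)² = 862.9 / (0.250)² = 1.381×10^4.

1.38×10^4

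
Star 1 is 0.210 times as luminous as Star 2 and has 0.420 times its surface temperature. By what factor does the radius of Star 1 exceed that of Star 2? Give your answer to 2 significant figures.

L ∝ R²T⁴ gives R ∝ √L / T², so
R_1/R_2 = √(0.210) / (0.420)² = 0.4583 / 0.1764 = 2.598.

2.6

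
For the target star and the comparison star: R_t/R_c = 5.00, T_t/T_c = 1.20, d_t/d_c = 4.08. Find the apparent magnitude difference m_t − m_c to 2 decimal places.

L_t/L_c = (5.00)²(1.20)⁴ = 51.84.
F_t/F_c = (L_t/L_c)/(d_t/d_c)² = 51.84/16.65 = 3.114.
m_t − m_c = −2.5 log₁₀(3.114) = -1.23.

-1.23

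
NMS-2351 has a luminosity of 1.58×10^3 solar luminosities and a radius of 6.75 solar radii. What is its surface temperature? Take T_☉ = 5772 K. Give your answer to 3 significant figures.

T/T_☉ = (L/L_☉)^(1/4) / (R/R_☉)^(1/2)
T = 5772 × (1.58×10^3)^(1/4) / √(6.75) = 5772 × 6.305 / 2.598 = 1.401×10^4 K.

1.40×10^4 K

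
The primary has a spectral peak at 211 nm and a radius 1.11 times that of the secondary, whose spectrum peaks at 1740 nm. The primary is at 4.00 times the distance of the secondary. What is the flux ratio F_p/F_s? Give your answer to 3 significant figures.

Wien's law: T_p/T_s = λ_s/λ_p = 1740/211 = 8.246.
L_p/L_s = (R_p/R_s)²(T_p/T_s)⁴ = (1.11)²(8.246)⁴ = 5698.
F_p/F_s = (L_p/L_s)/(d_p/d_s)² = 5698/(4.00)² = 356.1.

356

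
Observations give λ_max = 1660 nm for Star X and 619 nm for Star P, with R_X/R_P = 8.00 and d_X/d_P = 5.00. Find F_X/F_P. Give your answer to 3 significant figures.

0.0495

Wien's law: T_X/T_P = λ_P/λ_X = 619/1660 = 0.3729.
L_X/L_P = (R_X/R_P)²(T_X/T_P)⁴ = (8.00)²(0.3729)⁴ = 1.237.
F_X/F_P = (L_X/L_P)/(d_X/d_P)² = 1.237/(5.00)² = 0.04950.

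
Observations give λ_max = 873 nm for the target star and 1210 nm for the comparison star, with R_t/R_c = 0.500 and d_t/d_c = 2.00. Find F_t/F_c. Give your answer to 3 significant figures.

Wien's law: T_t/T_c = λ_c/λ_t = 1210/873 = 1.386.
L_t/L_c = (R_t/R_c)²(T_t/T_c)⁴ = (0.500)²(1.386)⁴ = 0.9226.
F_t/F_c = (L_t/L_c)/(d_t/d_c)² = 0.9226/(2.00)² = 0.2307.

0.231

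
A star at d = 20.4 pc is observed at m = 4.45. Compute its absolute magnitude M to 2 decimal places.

2.90

M = m − 5 log₁₀(d/10 pc) = 4.45 − 5 log₁₀(20.4/10)
  = 4.45 − 5 × 0.310 = 4.45 − 1.55 = 2.90.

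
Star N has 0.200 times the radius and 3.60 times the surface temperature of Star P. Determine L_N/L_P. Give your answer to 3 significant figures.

From the Stefan–Boltzmann law, L ∝ R²T⁴, so
L_N/L_P = (R_N/R_P)² (T_N/T_P)⁴ = (0.200)² × (3.60)⁴ = 0.04000 × 168.0 = 6.718.

6.72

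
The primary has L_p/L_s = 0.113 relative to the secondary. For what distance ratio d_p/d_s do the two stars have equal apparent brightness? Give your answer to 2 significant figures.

Equal flux requires L_p/d_p² = L_s/d_s², so d_p/d_s = √(L_p/L_s)
= √(0.113) = 0.3362.

0.34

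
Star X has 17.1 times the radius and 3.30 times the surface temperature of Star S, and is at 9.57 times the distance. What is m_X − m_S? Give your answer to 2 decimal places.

L_X/L_S = (17.1)²(3.30)⁴ = 3.468×10^4.
F_X/F_S = (L_X/L_S)/(d_X/d_S)² = 3.468×10^4/91.58 = 378.6.
m_X − m_S = −2.5 log₁₀(378.6) = -6.45.

-6.45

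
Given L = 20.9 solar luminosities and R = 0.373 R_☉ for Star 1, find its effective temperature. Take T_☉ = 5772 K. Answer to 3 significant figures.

T/T_☉ = (L/L_☉)^(1/4) / (R/R_☉)^(1/2)
T = 5772 × (20.9)^(1/4) / √(0.373) = 5772 × 2.138 / 0.6107 = 2.021×10^4 K.

2.02×10^4 K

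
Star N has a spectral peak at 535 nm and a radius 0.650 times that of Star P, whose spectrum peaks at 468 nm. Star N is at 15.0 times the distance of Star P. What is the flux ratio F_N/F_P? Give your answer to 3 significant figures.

0.00110

Wien's law: T_N/T_P = λ_P/λ_N = 468/535 = 0.8748.
L_N/L_P = (R_N/R_P)²(T_N/T_P)⁴ = (0.650)²(0.8748)⁴ = 0.2474.
F_N/F_P = (L_N/L_P)/(d_N/d_P)² = 0.2474/(15.0)² = 0.001100.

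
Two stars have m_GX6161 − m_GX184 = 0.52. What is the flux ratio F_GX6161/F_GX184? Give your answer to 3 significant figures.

0.619

F_GX6161/F_GX184 = 10^(−(m_GX6161 − m_GX184)/2.5) = 10^(-0.52/2.5) = 10^-0.208 = 0.6194.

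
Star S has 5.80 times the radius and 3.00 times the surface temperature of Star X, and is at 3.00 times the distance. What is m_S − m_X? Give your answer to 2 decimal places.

-6.20

L_S/L_X = (5.80)²(3.00)⁴ = 2725.
F_S/F_X = (L_S/L_X)/(d_S/d_X)² = 2725/9.000 = 302.8.
m_S − m_X = −2.5 log₁₀(302.8) = -6.20.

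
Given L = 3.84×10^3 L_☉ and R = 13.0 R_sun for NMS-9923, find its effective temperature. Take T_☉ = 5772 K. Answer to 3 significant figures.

T/T_☉ = (L/L_☉)^(1/4) / (R/R_☉)^(1/2)
T = 5772 × (3.84×10^3)^(1/4) / √(13.0) = 5772 × 7.872 / 3.606 = 1.260×10^4 K.

1.26×10^4 K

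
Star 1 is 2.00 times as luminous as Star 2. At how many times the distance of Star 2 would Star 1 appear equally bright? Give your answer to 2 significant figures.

Equal flux requires L_1/d_1² = L_2/d_2², so d_1/d_2 = √(L_1/L_2)
= √(2.00) = 1.414.

1.4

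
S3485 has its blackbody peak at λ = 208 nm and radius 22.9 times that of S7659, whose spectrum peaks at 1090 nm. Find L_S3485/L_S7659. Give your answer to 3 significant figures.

Wien's law gives T ∝ 1/λ_max, so T_S3485/T_S7659 = λ_S7659/λ_S3485 = 1090/208 = 5.240.
Then L ∝ R²T⁴ gives L_S3485/L_S7659 = (22.9)² × (5.240)⁴ = 524.4 × 754.1 = 3.955×10^5.

3.95×10^5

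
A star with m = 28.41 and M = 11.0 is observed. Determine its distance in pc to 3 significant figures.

m − M = 5 log₁₀(d/10 pc)
28.41 − (11.0) = 17.41 = 5 log₁₀(d/10)
d = 10 × 10^(17.41/5) = 10 × 10^3.482 = 3.034×10^4 pc.

3.03×10^4 pc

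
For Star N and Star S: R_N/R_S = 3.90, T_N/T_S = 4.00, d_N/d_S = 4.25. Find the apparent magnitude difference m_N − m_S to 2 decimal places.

L_N/L_S = (3.90)²(4.00)⁴ = 3894.
F_N/F_S = (L_N/L_S)/(d_N/d_S)² = 3894/18.06 = 215.6.
m_N − m_S = −2.5 log₁₀(215.6) = -5.83.

-5.83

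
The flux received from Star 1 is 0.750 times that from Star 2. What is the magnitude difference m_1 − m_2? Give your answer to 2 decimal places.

0.31

m_1 − m_2 = −2.5 log₁₀(F_1/F_2) = −2.5 log₁₀(0.750) = −2.5 × (-0.125) = 0.312.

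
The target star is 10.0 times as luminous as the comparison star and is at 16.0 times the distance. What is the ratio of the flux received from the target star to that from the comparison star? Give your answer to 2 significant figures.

0.039

F = L/(4πd²), so F_t/F_c = (L_t/L_c) / (d_t/d_c)²
= 10.0 / (16.0)² = 10.0 / 256.0 = 0.03906.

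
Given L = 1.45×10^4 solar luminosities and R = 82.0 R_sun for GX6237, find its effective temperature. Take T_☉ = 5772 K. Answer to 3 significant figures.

6.99×10^3 K

T/T_☉ = (L/L_☉)^(1/4) / (R/R_☉)^(1/2)
T = 5772 × (1.45×10^4)^(1/4) / √(82.0) = 5772 × 10.97 / 9.055 = 6995 K.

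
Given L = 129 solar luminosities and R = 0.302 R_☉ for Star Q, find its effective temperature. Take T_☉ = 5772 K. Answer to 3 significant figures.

T/T_☉ = (L/L_☉)^(1/4) / (R/R_☉)^(1/2)
T = 5772 × (129)^(1/4) / √(0.302) = 5772 × 3.370 / 0.5495 = 3.540×10^4 K.

3.54×10^4 K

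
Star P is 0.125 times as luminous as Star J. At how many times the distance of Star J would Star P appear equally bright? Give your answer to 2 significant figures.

Equal flux requires L_P/d_P² = L_J/d_J², so d_P/d_J = √(L_P/L_J)
= √(0.125) = 0.3536.

0.35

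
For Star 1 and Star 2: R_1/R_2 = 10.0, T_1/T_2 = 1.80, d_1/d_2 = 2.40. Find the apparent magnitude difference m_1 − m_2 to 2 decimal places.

-5.65

L_1/L_2 = (10.0)²(1.80)⁴ = 1050.
F_1/F_2 = (L_1/L_2)/(d_1/d_2)² = 1050/5.760 = 182.2.
m_1 − m_2 = −2.5 log₁₀(182.2) = -5.65.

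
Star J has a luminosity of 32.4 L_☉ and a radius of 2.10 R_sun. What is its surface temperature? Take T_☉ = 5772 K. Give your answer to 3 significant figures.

T/T_☉ = (L/L_☉)^(1/4) / (R/R_☉)^(1/2)
T = 5772 × (32.4)^(1/4) / √(2.10) = 5772 × 2.386 / 1.449 = 9503 K.

9.50×10^3 K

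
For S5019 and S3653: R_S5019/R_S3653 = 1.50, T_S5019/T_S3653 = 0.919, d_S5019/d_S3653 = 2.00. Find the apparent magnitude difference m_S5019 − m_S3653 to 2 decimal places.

L_S5019/L_S3653 = (1.50)²(0.919)⁴ = 1.605.
F_S5019/F_S3653 = (L_S5019/L_S3653)/(d_S5019/d_S3653)² = 1.605/4.000 = 0.4012.
m_S5019 − m_S3653 = −2.5 log₁₀(0.4012) = 0.99.

0.99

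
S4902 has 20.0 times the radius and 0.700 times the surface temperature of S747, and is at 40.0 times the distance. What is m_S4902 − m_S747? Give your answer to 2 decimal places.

3.05

L_S4902/L_S747 = (20.0)²(0.700)⁴ = 96.04.
F_S4902/F_S747 = (L_S4902/L_S747)/(d_S4902/d_S747)² = 96.04/1600 = 0.06002.
m_S4902 − m_S747 = −2.5 log₁₀(0.06002) = 3.05.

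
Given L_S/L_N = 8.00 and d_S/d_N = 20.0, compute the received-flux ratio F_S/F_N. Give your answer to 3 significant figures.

0.0200

F = L/(4πd²), so F_S/F_N = (L_S/L_N) / (d_S/d_N)²
= 8.00 / (20.0)² = 8.00 / 400.0 = 0.02000.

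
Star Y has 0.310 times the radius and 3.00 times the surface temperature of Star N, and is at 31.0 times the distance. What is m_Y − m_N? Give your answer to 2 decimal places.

L_Y/L_N = (0.310)²(3.00)⁴ = 7.784.
F_Y/F_N = (L_Y/L_N)/(d_Y/d_N)² = 7.784/961.0 = 0.008100.
m_Y − m_N = −2.5 log₁₀(0.008100) = 5.23.

5.23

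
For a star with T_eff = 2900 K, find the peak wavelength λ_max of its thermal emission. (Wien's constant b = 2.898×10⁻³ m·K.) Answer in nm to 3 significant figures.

λ_max = b/T = 2.898×10⁻³ / 2900 = 9.99×10^-7 m = 999.3 nm.

999 nm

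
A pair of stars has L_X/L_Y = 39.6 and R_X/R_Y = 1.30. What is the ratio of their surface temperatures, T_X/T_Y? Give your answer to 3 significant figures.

2.20

L ∝ R²T⁴ gives T ∝ (L/R²)^(1/4), so
T_X/T_Y = (39.6 / 1.30²)^(1/4) = (23.43)^(1/4) = 2.200.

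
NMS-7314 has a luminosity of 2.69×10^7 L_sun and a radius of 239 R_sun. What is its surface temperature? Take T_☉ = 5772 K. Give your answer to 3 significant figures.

2.69×10^4 K

T/T_☉ = (L/L_☉)^(1/4) / (R/R_☉)^(1/2)
T = 5772 × (2.69×10^7)^(1/4) / √(239) = 5772 × 72.02 / 15.46 = 2.689×10^4 K.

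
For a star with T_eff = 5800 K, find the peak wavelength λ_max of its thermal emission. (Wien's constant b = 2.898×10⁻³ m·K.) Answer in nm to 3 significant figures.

λ_max = b/T = 2.898×10⁻³ / 5800 = 5.00×10^-7 m = 499.7 nm.

500 nm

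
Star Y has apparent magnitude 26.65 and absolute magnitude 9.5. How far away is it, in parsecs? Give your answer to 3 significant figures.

2.69×10^4 pc

m − M = 5 log₁₀(d/10 pc)
26.65 − (9.5) = 17.15 = 5 log₁₀(d/10)
d = 10 × 10^(17.15/5) = 10 × 10^3.430 = 2.692×10^4 pc.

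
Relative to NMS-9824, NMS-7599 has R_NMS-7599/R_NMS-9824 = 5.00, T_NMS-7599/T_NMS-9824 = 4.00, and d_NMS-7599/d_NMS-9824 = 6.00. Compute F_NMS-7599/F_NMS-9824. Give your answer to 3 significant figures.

L_NMS-7599/L_NMS-9824 = (R_NMS-7599/R_NMS-9824)²(T_NMS-7599/T_NMS-9824)⁴ = (5.00)² × (4.00)⁴ = 6400.
F_NMS-7599/F_NMS-9824 = (L_NMS-7599/L_NMS-9824)/(d_NMS-7599/d_NMS-9824)² = 6400 / (6.00)² = 177.8.

178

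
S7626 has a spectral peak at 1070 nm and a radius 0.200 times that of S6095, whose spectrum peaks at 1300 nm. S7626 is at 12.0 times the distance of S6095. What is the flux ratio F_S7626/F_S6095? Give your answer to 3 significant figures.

Wien's law: T_S7626/T_S6095 = λ_S6095/λ_S7626 = 1300/1070 = 1.215.
L_S7626/L_S6095 = (R_S7626/R_S6095)²(T_S7626/T_S6095)⁴ = (0.200)²(1.215)⁴ = 0.08716.
F_S7626/F_S6095 = (L_S7626/L_S6095)/(d_S7626/d_S6095)² = 0.08716/(12.0)² = 6.053×10^-4.

6.05×10^-4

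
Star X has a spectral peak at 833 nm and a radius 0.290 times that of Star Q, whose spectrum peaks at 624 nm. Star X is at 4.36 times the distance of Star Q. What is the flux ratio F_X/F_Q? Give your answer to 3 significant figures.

Wien's law: T_X/T_Q = λ_Q/λ_X = 624/833 = 0.7491.
L_X/L_Q = (R_X/R_Q)²(T_X/T_Q)⁴ = (0.290)²(0.7491)⁴ = 0.02648.
F_X/F_Q = (L_X/L_Q)/(d_X/d_Q)² = 0.02648/(4.36)² = 0.001393.

0.00139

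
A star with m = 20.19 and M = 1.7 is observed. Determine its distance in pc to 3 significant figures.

m − M = 5 log₁₀(d/10 pc)
20.19 − (1.7) = 18.49 = 5 log₁₀(d/10)
d = 10 × 10^(18.49/5) = 10 × 10^3.698 = 4.989×10^4 pc.

4.99×10^4 pc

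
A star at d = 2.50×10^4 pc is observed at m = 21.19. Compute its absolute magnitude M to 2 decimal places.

M = m − 5 log₁₀(d/10 pc) = 21.19 − 5 log₁₀(2.50×10^4/10)
  = 21.19 − 5 × 3.398 = 21.19 − 16.99 = 4.20.

4.20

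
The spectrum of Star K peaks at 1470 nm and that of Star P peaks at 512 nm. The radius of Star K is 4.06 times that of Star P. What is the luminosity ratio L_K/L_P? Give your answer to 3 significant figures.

Wien's law gives T ∝ 1/λ_max, so T_K/T_P = λ_P/λ_K = 512/1470 = 0.3483.
Then L ∝ R²T⁴ gives L_K/L_P = (4.06)² × (0.3483)⁴ = 16.48 × 0.01472 = 0.2426.

0.243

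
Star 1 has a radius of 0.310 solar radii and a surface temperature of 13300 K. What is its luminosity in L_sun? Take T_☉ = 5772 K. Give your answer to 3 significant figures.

2.71 L_sun

L/L_☉ = (R/R_☉)² (T/T_☉)⁴ = (0.310)² × (13300/5772)⁴
       = 0.09610 × (2.304)⁴ = 0.09610 × 28.19 = 2.709.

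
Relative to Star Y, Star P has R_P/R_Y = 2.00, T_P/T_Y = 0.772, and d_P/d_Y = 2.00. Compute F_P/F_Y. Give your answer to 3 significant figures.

L_P/L_Y = (R_P/R_Y)²(T_P/T_Y)⁴ = (2.00)² × (0.772)⁴ = 1.421.
F_P/F_Y = (L_P/L_Y)/(d_P/d_Y)² = 1.421 / (2.00)² = 0.3552.

0.355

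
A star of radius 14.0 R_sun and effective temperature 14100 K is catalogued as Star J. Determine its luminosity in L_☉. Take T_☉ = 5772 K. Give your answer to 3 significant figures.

L/L_☉ = (R/R_☉)² (T/T_☉)⁴ = (14.0)² × (14100/5772)⁴
       = 196.0 × (2.443)⁴ = 196.0 × 35.61 = 6980.

6.98×10^3 L_☉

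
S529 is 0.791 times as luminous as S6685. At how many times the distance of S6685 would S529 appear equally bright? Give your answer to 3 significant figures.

Equal flux requires L_S529/d_S529² = L_S6685/d_S6685², so d_S529/d_S6685 = √(L_S529/L_S6685)
= √(0.791) = 0.8894.

0.889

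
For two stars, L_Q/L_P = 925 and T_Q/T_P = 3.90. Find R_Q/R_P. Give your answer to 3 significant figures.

2.00

L ∝ R²T⁴ gives R ∝ √L / T², so
R_Q/R_P = √(925) / (3.90)² = 30.41 / 15.21 = 2.000.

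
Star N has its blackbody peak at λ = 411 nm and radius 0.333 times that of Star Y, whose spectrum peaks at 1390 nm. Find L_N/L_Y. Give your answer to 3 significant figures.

14.5

Wien's law gives T ∝ 1/λ_max, so T_N/T_Y = λ_Y/λ_N = 1390/411 = 3.382.
Then L ∝ R²T⁴ gives L_N/L_Y = (0.333)² × (3.382)⁴ = 0.1109 × 130.8 = 14.51.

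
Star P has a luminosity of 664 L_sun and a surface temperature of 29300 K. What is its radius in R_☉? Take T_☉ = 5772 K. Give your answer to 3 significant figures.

1.00 R_☉

R/R_☉ = √(L/L_☉) / (T/T_☉)² = √(664) / (5.076)²
       = 25.77 / 25.77 = 1.000.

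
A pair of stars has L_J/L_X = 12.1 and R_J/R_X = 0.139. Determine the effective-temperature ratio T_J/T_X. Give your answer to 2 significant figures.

5.0

L ∝ R²T⁴ gives T ∝ (L/R²)^(1/4), so
T_J/T_X = (12.1 / 0.139²)^(1/4) = (626.3)^(1/4) = 5.003.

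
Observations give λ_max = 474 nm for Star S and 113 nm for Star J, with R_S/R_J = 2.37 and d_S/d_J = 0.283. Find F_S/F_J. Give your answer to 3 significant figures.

Wien's law: T_S/T_J = λ_J/λ_S = 113/474 = 0.2384.
L_S/L_J = (R_S/R_J)²(T_S/T_J)⁴ = (2.37)²(0.2384)⁴ = 0.01814.
F_S/F_J = (L_S/L_J)/(d_S/d_J)² = 0.01814/(0.283)² = 0.2265.

0.227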